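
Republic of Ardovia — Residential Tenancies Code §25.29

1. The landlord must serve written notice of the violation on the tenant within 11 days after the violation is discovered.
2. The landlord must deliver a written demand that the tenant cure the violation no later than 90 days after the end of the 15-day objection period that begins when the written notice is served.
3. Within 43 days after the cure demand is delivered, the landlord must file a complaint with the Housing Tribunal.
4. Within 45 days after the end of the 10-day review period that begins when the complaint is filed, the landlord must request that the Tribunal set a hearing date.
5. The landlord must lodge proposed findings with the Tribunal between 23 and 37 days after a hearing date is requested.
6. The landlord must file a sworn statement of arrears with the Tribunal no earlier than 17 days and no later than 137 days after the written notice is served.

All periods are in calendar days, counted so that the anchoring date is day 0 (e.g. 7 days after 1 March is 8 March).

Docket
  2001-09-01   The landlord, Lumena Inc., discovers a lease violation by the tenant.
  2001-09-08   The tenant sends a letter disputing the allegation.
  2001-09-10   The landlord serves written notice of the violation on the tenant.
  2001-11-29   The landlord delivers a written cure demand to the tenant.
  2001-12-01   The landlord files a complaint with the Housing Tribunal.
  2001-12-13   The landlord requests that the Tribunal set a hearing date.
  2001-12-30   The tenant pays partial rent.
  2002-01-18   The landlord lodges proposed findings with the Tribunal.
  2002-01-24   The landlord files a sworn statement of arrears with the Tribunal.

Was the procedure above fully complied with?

Step 1 — counting 11 days from 2001-09-01 (when the violation is discovered) gives a deadline of 2001-09-12; 2001-09-10 is within that limit.
Step 2 — counting 90 days from 2001-09-25 (end of the 15-day objection period, which began when the written notice is served on 2001-09-10) gives a deadline of 2001-12-24; done 2001-11-29 — timely.
Step 3 — counting 43 days from 2001-11-29 (when the cure demand is delivered) gives a deadline of 2002-01-11; done 2001-12-01 — timely.
Step 4 — counting 45 days from 2001-12-11 (end of the 10-day review period, which began when the complaint is filed on 2001-12-01) gives a deadline of 2002-01-25; 2001-12-13 is within that limit.
Step 5 — 23 and 37 days from 2001-12-13 (when a hearing date is requested) are 2002-01-05 and 2002-01-19 respectively; done 2002-01-18, which is between those dates.
Step 6 — 17 and 137 days from 2001-09-10 (when the written notice is served) are 2001-09-27 and 2002-01-25 respectively; 2002-01-24 falls inside that range.

Yes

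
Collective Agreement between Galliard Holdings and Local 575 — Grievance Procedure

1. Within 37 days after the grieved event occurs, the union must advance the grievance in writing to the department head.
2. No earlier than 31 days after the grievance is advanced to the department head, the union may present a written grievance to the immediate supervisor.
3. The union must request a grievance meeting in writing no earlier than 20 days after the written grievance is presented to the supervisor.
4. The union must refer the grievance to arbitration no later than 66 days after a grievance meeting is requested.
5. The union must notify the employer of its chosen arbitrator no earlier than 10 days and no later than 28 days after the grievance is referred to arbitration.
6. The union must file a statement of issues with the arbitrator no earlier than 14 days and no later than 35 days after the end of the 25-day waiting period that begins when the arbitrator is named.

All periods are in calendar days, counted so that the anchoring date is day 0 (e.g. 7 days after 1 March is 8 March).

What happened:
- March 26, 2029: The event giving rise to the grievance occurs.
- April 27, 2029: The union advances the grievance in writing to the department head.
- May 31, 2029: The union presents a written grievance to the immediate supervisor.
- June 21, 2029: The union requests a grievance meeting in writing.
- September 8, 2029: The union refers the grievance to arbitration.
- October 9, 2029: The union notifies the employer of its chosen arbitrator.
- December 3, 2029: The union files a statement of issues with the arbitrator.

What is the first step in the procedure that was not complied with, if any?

Step 4

Step 1 — counting 37 days from March 26, 2029 (when the grieved event occurs) gives a deadline of May 2, 2029; April 27, 2029 is within that limit.
Step 2 — must wait 31 days from April 27, 2029 (when the grievance is advanced to the department head), so not before May 28, 2029; May 31, 2029 is on or after that date.
Step 3 — must wait 20 days from May 31, 2029 (when the written grievance is presented to the supervisor), so not before June 20, 2029; June 21, 2029 is on or after that date.
Step 4 — counting 66 days from June 21, 2029 (when a grievance meeting is requested) gives a deadline of August 26, 2029; not done until September 8, 2029, 13 days after the deadline.
The procedure was therefore not followed at step 4.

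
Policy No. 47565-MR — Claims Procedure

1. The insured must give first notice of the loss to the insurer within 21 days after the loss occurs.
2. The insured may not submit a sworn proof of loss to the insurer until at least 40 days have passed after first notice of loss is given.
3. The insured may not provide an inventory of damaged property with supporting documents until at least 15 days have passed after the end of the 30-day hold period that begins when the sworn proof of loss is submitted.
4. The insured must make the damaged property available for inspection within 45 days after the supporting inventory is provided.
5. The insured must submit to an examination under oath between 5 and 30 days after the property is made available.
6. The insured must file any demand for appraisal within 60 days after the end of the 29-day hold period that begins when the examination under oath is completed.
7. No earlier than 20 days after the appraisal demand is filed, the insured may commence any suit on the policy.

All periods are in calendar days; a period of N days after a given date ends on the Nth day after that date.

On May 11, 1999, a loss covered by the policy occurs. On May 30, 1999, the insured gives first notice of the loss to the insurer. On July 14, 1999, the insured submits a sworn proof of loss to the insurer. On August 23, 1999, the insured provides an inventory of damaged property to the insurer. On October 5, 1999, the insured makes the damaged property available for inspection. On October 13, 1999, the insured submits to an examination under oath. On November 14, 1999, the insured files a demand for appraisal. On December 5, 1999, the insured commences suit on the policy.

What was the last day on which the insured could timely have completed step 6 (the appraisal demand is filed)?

January 10, 2000

The examination under oath is completed on October 13, 1999; the 29-day hold period therefore ends November 11, 1999, and step 6 runs from that date. 60 days after November 11, 1999 is January 10, 2000.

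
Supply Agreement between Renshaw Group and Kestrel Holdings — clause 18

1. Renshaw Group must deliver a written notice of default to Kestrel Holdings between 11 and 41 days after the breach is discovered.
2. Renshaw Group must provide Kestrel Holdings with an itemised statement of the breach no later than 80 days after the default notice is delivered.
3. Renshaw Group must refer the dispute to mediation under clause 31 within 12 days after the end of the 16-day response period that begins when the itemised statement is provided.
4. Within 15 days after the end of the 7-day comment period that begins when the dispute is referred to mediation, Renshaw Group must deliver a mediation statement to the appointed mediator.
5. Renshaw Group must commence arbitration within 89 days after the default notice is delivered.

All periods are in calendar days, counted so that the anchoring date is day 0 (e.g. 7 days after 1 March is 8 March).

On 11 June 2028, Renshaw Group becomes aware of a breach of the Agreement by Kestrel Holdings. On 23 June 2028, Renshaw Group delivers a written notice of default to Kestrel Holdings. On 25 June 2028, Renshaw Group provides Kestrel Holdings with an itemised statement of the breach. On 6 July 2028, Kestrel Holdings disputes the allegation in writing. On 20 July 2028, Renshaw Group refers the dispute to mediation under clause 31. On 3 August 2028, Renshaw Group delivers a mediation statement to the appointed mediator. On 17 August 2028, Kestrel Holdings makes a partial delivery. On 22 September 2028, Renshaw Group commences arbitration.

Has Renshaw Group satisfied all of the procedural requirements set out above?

No

Step 1: the window is 11–41 days after 11 June 2028 (when the breach is discovered), so 22 June 2028 through 22 July 2028; done 23 June 2028 — within the window.
Step 2: 80 days after 23 June 2028 (when the default notice is delivered) is 11 September 2028; done 25 June 2028 — timely.
Step 3: 12 days after 11 July 2028 (end of the 16-day response period, which began when the itemised statement is provided on 25 June 2028) is 23 July 2028; done 20 July 2028 — timely.
Step 4: 15 days after 27 July 2028 (end of the 7-day comment period, which began when the dispute is referred to mediation on 20 July 2028) is 11 August 2028; 3 August 2028 is within that limit.
Step 5: 89 days after 23 June 2028 (when the default notice is delivered) is 20 September 2028; 22 September 2028 misses that deadline by 2 days.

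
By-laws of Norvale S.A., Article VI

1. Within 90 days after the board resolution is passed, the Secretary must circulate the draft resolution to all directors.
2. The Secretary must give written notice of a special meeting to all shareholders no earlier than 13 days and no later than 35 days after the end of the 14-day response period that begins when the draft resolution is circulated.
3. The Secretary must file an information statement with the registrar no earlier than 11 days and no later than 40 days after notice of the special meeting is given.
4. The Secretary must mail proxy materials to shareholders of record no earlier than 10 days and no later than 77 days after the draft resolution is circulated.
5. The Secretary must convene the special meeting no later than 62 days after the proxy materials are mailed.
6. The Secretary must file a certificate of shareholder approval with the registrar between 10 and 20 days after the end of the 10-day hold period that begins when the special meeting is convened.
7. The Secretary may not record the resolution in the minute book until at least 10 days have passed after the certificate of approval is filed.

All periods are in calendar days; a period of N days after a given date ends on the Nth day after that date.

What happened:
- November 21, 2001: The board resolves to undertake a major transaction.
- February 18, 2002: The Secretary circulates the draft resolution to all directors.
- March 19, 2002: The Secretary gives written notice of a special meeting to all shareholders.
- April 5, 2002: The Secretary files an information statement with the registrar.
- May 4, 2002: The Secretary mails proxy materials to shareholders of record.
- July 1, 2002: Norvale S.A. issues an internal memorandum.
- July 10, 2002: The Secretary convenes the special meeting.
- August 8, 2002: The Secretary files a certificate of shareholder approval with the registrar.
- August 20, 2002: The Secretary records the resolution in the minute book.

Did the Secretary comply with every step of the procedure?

(1) due by November 21, 2001 + 90 days = February 19, 2002; February 18, 2002 is within that limit.
(2) the permitted window runs from March 4, 2002 + 13 = March 17, 2002 to March 4, 2002 + 35 = April 8, 2002; March 19, 2002 falls inside that range.
(3) the permitted window runs from March 19, 2002 + 11 = March 30, 2002 to March 19, 2002 + 40 = April 28, 2002; done April 5, 2002, which is between those dates.
(4) the permitted window runs from February 18, 2002 + 10 = February 28, 2002 to February 18, 2002 + 77 = May 6, 2002; done May 4, 2002 — within the window.
(5) due by May 4, 2002 + 62 days = July 5, 2002; July 10, 2002 misses that deadline by 5 days.

No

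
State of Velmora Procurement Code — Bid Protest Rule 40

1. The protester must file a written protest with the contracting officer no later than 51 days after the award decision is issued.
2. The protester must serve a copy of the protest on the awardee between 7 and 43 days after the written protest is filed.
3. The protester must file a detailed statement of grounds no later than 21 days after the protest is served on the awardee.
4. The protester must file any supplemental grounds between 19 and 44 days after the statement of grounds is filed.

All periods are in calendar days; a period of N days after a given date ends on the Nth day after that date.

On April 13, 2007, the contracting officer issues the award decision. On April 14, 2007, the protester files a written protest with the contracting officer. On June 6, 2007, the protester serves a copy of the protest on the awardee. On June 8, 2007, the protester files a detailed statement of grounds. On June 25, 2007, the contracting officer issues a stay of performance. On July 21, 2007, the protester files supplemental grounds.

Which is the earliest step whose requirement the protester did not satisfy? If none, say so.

Step 2

(1) due by April 13, 2007 + 51 days = June 3, 2007; done April 14, 2007 — timely.
(2) the permitted window runs from April 14, 2007 + 7 = April 21, 2007 to April 14, 2007 + 43 = May 27, 2007; June 6, 2007 is 10 days past the end of the window.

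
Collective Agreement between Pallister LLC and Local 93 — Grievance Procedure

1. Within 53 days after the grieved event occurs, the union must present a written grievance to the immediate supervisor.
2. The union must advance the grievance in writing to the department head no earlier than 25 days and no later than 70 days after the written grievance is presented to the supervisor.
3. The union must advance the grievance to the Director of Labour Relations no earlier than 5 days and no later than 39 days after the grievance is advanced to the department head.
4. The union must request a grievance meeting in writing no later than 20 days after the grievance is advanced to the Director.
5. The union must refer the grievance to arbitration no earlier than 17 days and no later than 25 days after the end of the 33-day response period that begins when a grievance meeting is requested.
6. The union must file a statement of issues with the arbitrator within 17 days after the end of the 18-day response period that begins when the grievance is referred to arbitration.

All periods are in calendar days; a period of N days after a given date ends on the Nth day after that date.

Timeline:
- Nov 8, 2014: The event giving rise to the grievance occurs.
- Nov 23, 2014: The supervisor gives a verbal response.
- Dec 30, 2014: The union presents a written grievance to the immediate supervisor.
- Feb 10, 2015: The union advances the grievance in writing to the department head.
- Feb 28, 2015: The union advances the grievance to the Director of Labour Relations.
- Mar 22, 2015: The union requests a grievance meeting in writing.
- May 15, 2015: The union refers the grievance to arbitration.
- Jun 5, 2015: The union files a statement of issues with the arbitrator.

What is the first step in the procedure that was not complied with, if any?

Step 4

Step 1 — counting 53 days from Nov 8, 2014 (when the grieved event occurs) gives a deadline of Dec 31, 2014; completed Dec 30, 2014, before the deadline.
Step 2 — 25 and 70 days from Dec 30, 2014 (when the written grievance is presented to the supervisor) are Jan 24, 2015 and Mar 10, 2015 respectively; done Feb 10, 2015 — within the window.
Step 3 — 5 and 39 days from Feb 10, 2015 (when the grievance is advanced to the department head) are Feb 15, 2015 and Mar 21, 2015 respectively; done Feb 28, 2015, which is between those dates.
Step 4 — counting 20 days from Feb 28, 2015 (when the grievance is advanced to the Director) gives a deadline of Mar 20, 2015; Mar 22, 2015 misses that deadline by 2 days.
Later steps need not be reached.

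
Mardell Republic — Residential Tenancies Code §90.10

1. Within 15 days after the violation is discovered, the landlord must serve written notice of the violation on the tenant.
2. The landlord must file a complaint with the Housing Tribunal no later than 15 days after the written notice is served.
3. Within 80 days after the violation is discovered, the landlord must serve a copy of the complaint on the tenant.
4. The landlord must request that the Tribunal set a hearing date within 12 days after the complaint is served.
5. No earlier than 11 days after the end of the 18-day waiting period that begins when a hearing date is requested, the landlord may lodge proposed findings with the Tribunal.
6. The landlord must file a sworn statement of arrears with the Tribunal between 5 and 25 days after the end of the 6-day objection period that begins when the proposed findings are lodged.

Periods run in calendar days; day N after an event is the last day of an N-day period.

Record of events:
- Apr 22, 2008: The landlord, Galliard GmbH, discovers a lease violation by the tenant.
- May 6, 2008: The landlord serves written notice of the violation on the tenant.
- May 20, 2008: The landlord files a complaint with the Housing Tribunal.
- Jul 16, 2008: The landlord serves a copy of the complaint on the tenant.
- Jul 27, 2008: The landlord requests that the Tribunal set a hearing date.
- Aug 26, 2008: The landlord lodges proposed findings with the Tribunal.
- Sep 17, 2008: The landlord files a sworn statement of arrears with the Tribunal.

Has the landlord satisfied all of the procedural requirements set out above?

No

(1) due by Apr 22, 2008 + 15 days = May 7, 2008; completed May 6, 2008, before the deadline.
(2) due by May 6, 2008 + 15 days = May 21, 2008; done May 20, 2008 — timely.
(3) due by Apr 22, 2008 + 80 days = Jul 11, 2008; done Jul 16, 2008 — 5 days late.
Later steps need not be reached.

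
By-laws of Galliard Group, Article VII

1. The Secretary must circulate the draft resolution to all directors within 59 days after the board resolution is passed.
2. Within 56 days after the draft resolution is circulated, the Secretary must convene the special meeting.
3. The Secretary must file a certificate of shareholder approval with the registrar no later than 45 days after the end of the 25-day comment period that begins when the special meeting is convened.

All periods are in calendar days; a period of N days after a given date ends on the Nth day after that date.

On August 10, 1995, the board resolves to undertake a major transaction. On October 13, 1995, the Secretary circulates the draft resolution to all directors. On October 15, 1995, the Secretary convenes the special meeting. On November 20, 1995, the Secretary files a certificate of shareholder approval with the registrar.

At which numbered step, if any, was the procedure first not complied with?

Step 1 — counting 59 days from August 10, 1995 (when the board resolution is passed) gives a deadline of October 8, 1995; October 13, 1995 misses that deadline by 5 days.
No need to go further; step 1 was not satisfied.

Step 1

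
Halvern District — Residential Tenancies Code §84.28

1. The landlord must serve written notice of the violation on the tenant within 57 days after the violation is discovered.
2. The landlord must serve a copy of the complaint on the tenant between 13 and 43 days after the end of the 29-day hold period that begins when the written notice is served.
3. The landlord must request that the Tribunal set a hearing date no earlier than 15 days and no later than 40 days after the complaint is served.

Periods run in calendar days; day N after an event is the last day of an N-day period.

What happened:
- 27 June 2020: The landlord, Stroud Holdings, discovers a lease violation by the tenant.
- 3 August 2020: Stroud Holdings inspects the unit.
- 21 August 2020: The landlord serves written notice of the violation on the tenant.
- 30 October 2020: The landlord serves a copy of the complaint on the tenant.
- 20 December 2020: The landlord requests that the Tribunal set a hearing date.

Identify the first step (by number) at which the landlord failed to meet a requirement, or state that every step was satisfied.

Step 1: 57 days after 27 June 2020 (when the violation is discovered) is 23 August 2020; completed 21 August 2020, before the deadline.
Step 2: the window is 13–43 days after 19 September 2020 (end of the 29-day hold period, which began when the written notice is served on 21 August 2020), so 2 October 2020 through 1 November 2020; 30 October 2020 falls inside that range.
Step 3: the window is 15–40 days after 30 October 2020 (when the complaint is served), so 14 November 2020 through 9 December 2020; 20 December 2020 is 11 days past the end of the window.

Step 3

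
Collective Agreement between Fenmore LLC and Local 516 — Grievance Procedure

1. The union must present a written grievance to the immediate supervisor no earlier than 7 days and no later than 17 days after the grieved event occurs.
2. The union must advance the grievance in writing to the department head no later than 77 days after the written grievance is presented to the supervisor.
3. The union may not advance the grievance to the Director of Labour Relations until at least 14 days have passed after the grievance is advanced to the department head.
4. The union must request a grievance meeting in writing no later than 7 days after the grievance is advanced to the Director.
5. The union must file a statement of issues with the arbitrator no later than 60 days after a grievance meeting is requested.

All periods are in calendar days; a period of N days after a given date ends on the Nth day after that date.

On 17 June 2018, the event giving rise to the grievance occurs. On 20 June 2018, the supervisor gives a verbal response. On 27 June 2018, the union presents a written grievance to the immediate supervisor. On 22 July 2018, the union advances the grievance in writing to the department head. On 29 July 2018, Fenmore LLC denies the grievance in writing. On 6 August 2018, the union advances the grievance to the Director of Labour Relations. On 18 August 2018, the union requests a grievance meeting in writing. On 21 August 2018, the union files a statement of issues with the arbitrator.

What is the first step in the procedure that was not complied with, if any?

(1) the permitted window runs from 17 June 2018 + 7 = 24 June 2018 to 17 June 2018 + 17 = 4 July 2018; 27 June 2018 falls inside that range.
(2) due by 27 June 2018 + 77 days = 12 September 2018; 22 July 2018 is within that limit.
(3) permitted from 22 July 2018 + 14 days = 5 August 2018 onward; done 6 August 2018 — permitted.
(4) due by 6 August 2018 + 7 days = 13 August 2018; 18 August 2018 misses that deadline by 5 days.
That is the first point of non-compliance.

Step 4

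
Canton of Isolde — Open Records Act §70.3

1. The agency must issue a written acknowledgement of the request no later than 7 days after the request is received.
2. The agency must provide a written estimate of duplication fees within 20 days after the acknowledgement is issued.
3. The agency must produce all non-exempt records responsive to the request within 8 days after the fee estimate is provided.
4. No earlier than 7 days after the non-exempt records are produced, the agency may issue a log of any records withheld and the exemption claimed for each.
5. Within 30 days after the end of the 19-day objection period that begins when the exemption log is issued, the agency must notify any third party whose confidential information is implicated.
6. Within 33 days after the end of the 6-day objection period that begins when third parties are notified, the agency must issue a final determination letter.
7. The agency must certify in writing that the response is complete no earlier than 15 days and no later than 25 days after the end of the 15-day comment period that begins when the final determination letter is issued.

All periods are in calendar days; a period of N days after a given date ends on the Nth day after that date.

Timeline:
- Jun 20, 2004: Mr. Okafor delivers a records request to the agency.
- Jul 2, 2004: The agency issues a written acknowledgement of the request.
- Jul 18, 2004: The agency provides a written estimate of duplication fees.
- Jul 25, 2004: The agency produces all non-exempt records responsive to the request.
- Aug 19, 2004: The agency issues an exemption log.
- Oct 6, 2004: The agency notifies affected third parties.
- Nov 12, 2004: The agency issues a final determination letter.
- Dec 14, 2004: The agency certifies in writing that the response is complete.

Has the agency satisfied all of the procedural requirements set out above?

No

(1) due by Jun 20, 2004 + 7 days = Jun 27, 2004; done Jul 2, 2004 — 5 days late.
The analysis stops there.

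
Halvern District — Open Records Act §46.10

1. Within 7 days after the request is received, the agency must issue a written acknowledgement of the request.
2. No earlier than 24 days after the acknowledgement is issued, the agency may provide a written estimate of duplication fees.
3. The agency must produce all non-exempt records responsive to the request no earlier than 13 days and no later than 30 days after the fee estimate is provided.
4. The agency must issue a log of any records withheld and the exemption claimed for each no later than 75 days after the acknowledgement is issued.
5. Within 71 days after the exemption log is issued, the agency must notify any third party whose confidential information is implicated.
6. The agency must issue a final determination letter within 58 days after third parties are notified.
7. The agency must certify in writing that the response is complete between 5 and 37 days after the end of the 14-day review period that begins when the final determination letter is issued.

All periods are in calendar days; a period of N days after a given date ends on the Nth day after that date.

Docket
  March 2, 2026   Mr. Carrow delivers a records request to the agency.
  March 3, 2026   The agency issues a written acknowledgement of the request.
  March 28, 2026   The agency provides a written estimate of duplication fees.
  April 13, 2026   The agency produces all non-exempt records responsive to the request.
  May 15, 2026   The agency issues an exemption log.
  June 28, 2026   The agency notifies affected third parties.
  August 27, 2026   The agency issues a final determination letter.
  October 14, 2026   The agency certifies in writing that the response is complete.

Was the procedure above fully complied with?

No

Step 1 — counting 7 days from March 2, 2026 (when the request is received) gives a deadline of March 9, 2026; March 3, 2026 is within that limit.
Step 2 — must wait 24 days from March 3, 2026 (when the acknowledgement is issued), so not before March 27, 2026; done March 28, 2026, after the minimum wait.
Step 3 — 13 and 30 days from March 28, 2026 (when the fee estimate is provided) are April 10, 2026 and April 27, 2026 respectively; April 13, 2026 falls inside that range.
Step 4 — counting 75 days from March 3, 2026 (when the acknowledgement is issued) gives a deadline of May 17, 2026; May 15, 2026 is within that limit.
Step 5 — counting 71 days from May 15, 2026 (when the exemption log is issued) gives a deadline of July 25, 2026; completed June 28, 2026, before the deadline.
Step 6 — counting 58 days from June 28, 2026 (when third parties are notified) gives a deadline of August 25, 2026; not done until August 27, 2026, 2 days after the deadline.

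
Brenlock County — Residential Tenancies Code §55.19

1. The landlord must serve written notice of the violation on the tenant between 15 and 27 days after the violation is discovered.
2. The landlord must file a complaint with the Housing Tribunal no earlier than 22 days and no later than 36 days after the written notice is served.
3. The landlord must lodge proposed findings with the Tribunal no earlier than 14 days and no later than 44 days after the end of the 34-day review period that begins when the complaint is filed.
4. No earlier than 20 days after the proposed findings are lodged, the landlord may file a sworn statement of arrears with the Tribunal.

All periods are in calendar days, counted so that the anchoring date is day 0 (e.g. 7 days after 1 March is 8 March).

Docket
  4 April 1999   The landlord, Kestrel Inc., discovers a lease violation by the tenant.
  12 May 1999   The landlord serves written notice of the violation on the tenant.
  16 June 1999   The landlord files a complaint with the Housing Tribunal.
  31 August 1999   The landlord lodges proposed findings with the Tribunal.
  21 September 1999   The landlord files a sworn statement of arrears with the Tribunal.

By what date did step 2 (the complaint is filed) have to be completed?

17 June 1999

Step 2 runs from 12 May 1999, when the written notice is served. The window is 22–36 days after 12 May 1999; it closes on 17 June 1999.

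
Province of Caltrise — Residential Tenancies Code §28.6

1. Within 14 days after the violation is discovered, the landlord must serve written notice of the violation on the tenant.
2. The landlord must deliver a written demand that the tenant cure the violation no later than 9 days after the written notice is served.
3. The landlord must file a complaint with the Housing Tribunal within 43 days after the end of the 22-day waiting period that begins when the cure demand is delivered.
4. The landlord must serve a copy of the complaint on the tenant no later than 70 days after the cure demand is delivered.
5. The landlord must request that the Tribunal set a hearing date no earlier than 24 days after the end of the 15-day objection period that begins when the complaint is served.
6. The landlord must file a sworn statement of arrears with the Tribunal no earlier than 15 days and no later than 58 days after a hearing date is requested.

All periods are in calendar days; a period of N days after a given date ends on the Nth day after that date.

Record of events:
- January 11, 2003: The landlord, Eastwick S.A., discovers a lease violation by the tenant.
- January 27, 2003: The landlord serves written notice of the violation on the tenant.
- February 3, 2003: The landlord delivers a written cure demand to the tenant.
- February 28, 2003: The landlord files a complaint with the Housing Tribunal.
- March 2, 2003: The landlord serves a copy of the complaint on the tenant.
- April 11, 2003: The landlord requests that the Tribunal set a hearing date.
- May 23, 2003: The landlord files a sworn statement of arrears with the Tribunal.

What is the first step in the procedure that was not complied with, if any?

Step 1 — counting 14 days from January 11, 2003 (when the violation is discovered) gives a deadline of January 25, 2003; January 27, 2003 misses that deadline by 2 days.
The procedure was therefore not followed at step 1.

Step 1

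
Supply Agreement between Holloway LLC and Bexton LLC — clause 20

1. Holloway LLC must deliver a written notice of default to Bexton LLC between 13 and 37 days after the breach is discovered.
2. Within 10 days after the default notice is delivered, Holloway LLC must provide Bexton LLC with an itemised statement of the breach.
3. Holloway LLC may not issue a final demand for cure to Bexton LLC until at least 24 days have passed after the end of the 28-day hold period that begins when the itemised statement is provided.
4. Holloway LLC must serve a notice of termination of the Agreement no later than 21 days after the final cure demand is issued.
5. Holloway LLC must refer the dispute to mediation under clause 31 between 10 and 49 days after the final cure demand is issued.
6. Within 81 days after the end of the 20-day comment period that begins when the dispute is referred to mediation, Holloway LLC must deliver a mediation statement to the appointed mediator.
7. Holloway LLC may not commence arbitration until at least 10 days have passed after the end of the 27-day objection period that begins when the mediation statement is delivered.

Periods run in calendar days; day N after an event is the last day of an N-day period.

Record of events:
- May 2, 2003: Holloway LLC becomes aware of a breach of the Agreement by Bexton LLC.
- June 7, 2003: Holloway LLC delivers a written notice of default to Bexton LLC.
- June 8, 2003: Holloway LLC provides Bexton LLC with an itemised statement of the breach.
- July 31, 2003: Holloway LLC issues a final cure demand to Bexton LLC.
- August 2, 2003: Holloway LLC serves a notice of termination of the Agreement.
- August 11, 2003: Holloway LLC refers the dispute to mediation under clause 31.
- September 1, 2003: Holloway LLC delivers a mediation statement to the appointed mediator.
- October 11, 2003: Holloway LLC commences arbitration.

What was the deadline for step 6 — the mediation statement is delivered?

The dispute is referred to mediation on August 11, 2003; the 20-day comment period therefore ends August 31, 2003, and step 6 runs from that date. 81 days after August 31, 2003 is November 20, 2003.

November 20, 2003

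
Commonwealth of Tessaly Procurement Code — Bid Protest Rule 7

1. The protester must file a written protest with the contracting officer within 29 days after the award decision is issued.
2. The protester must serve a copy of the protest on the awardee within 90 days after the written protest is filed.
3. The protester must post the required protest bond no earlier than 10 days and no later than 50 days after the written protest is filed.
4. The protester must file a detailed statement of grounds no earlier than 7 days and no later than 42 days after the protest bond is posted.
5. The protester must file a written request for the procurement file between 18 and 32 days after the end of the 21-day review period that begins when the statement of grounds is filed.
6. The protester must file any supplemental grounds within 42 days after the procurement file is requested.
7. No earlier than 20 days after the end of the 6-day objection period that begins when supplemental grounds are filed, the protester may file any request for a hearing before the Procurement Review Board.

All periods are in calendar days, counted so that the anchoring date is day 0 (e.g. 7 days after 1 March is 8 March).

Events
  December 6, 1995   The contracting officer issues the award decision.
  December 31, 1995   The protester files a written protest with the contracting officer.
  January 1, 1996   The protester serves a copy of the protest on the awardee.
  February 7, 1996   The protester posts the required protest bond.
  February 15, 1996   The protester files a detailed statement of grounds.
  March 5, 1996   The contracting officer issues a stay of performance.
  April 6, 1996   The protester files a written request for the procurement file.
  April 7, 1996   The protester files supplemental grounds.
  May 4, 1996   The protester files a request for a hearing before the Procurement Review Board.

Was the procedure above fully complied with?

Yes

Step 1 — counting 29 days from December 6, 1995 (when the award decision is issued) gives a deadline of January 4, 1996; December 31, 1995 is within that limit.
Step 2 — counting 90 days from December 31, 1995 (when the written protest is filed) gives a deadline of March 30, 1996; done January 1, 1996 — timely.
Step 3 — 10 and 50 days from December 31, 1995 (when the written protest is filed) are January 10, 1996 and February 19, 1996 respectively; done February 7, 1996 — within the window.
Step 4 — 7 and 42 days from February 7, 1996 (when the protest bond is posted) are February 14, 1996 and March 20, 1996 respectively; done February 15, 1996 — within the window.
Step 5 — 18 and 32 days from March 7, 1996 (end of the 21-day review period, which began when the statement of grounds is filed on February 15, 1996) are March 25, 1996 and April 8, 1996 respectively; April 6, 1996 falls inside that range.
Step 6 — counting 42 days from April 6, 1996 (when the procurement file is requested) gives a deadline of May 18, 1996; done April 7, 1996 — timely.
Step 7 — must wait 20 days from April 13, 1996 (end of the 6-day objection period, which began when supplemental grounds are filed on April 7, 1996), so not before May 3, 1996; May 4, 1996 is on or after that date.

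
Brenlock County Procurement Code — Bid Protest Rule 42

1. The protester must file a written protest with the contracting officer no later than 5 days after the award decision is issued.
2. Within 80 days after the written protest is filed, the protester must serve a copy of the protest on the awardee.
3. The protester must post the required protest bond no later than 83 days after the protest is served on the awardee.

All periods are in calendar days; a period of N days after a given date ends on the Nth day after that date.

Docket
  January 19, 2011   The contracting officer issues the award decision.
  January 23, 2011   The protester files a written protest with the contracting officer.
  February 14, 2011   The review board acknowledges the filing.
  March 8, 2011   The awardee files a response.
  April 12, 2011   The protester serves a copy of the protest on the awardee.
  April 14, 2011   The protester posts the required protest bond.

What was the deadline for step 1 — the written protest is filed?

Step 1 runs from January 19, 2011, when the award decision is issued. 5 days after January 19, 2011 is January 24, 2011.

January 24, 2011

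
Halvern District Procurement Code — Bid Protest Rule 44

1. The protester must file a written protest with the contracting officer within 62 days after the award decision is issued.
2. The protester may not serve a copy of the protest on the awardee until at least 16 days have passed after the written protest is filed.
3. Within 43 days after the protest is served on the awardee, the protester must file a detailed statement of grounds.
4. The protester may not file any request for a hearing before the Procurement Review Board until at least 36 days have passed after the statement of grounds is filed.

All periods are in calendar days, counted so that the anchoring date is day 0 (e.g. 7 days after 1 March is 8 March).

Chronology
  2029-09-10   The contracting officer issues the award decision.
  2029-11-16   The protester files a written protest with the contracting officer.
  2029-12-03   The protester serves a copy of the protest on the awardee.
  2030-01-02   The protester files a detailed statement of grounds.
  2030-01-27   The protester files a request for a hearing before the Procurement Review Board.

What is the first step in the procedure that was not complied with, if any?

Step 1: 62 days after 2029-09-10 (when the award decision is issued) is 2029-11-11; not done until 2029-11-16, 5 days after the deadline.

Step 1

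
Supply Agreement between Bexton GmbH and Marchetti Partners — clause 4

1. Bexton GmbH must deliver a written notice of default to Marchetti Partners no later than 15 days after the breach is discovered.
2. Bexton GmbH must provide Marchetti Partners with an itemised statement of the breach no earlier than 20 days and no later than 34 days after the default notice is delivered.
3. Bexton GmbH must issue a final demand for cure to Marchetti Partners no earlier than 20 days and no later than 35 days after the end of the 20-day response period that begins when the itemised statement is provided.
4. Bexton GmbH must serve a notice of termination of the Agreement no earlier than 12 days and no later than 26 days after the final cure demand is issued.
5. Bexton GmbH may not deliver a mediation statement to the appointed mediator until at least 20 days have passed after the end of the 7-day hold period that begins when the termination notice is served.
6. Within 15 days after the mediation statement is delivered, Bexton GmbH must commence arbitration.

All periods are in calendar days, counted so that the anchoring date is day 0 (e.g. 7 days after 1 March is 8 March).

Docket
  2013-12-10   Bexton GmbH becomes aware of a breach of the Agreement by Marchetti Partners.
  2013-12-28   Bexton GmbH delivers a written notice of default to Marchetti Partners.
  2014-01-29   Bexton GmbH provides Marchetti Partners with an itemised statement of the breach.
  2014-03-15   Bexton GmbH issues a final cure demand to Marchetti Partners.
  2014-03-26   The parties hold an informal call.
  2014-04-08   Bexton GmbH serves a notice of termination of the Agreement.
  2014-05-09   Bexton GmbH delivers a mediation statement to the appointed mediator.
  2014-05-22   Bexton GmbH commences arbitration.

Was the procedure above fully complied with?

(1) due by 2013-12-10 + 15 days = 2013-12-25; done 2013-12-28 — 3 days late.

No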